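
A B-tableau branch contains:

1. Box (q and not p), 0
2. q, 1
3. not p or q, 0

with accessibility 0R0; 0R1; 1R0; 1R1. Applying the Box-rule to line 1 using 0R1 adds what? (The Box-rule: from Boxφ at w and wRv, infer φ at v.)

q and not p, 1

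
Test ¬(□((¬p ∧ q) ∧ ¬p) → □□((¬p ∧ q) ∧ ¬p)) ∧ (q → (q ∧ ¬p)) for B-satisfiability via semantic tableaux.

1. ¬(□((¬p ∧ q) ∧ ¬p) → □□((¬p ∧ q) ∧ ¬p)) ∧ (q → (q ∧ ¬p)), u
2. ¬(□((¬p ∧ q) ∧ ¬p) → □□((¬p ∧ q) ∧ ¬p)), u
3. q → (q ∧ ¬p), u
4. □((¬p ∧ q) ∧ ¬p), u
5. ¬□□((¬p ∧ q) ∧ ¬p), u
6. (¬p ∧ q) ∧ ¬p, u
7. ¬p ∧ q, u
8. ¬p, u
9. q, u
10. q ∧ ¬p, u
11. ¬□((¬p ∧ q) ∧ ¬p), v
12. (¬p ∧ q) ∧ ¬p, v
13. ¬p ∧ q, v
14. ¬p, v
15. q, v
16. ¬((¬p ∧ q) ∧ ¬p), w
17. p, w
Accessibility: uRu, uRv, vRu, vRv, vRw, wRv, wRw

Satisfiable (open branch found)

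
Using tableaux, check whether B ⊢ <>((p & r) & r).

Invalid (countermodel exists)

Tableau for the negation ~<>((p & r) & r):
1. ~<>((p & r) & r), w0
2. ~((p & r) & r), w0   [~<>-rule on 1 via w0Rw0]
3. ~r, w0   [~&-rule on 2 (branches; this branch)]
Accessibility: w0Rw0
The negation has an open branch (countermodel exists).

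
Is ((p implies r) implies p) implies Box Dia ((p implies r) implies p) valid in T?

No, not valid

Tableau for the negation not (((p implies r) implies p) implies Box Dia ((p implies r) implies p)):
1. not (((p implies r) implies p) implies Box Dia ((p implies r) implies p)), u
2. (p implies r) implies p, u
3. not Box Dia ((p implies r) implies p), u
4. p, u
5. not Dia ((p implies r) implies p), v
6. not ((p implies r) implies p), v
7. p implies r, v
8. not p, v
9. r, v
Accessibility: uRu, uRv, vRv
The negation has an open branch (countermodel exists).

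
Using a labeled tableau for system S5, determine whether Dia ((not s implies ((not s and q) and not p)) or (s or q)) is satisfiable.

Yes, satisfiable

1. Dia ((not s implies ((not s and q) and not p)) or (s or q)), 0
2. (not s implies ((not s and q) and not p)) or (s or q), 1   [Dia-rule on 1: fresh world 1, 0R1]
3. s or q, 1   [or-rule on 2 (branches; this branch)]
4. q, 1   [or-rule on 3 (branches; this branch)]
Accessibility: 0R0, 0R1, 1R0, 1R1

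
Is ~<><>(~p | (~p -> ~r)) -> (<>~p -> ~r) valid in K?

No, not valid

Tableau for the negation ~(~<><>(~p | (~p -> ~r)) -> (<>~p -> ~r)):
1. ~(~<><>(~p | (~p -> ~r)) -> (<>~p -> ~r)), u
2. ~<><>(~p | (~p -> ~r)), u
3. ~(<>~p -> ~r), u
4. <>~p, u
5. r, u
6. ~p, v
7. ~<>(~p | (~p -> ~r)), v
Accessibility: uRv
The negation has an open branch (countermodel exists).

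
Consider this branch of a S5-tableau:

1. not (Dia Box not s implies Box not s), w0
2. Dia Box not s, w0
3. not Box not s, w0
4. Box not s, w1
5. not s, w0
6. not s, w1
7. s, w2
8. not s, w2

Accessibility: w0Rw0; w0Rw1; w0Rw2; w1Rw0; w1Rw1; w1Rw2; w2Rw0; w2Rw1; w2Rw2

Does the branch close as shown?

Closed

Both s and not s appear at w2.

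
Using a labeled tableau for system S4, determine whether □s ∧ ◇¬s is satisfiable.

No, unsatisfiable

1. □s ∧ ◇¬s, w0
2. □s, w0
3. ◇¬s, w0
4. s, w0
5. ¬s, w1
6. s, w1
Accessibility: w0Rw0, w0Rw1, w1Rw1
Branch closes: s and ¬s both at w1.
Every branch closes; the branch above is one of them.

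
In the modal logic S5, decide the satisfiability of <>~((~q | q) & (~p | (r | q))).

Satisfiable

1. <>~((~q | q) & (~p | (r | q))), w0
2. ~((~q | q) & (~p | (r | q))), w1
3. ~(~p | (r | q)), w1
4. p, w1
5. ~(r | q), w1
6. ~r, w1
7. ~q, w1
Accessibility: w0Rw0, w0Rw1, w1Rw0, w1Rw1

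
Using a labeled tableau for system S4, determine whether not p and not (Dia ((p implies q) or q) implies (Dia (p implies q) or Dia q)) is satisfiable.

1. not p and not (Dia ((p implies q) or q) implies (Dia (p implies q) or Dia q)), w0
2. not p, w0
3. not (Dia ((p implies q) or q) implies (Dia (p implies q) or Dia q)), w0
4. Dia ((p implies q) or q), w0
5. not (Dia (p implies q) or Dia q), w0
6. not Dia (p implies q), w0
7. not Dia q, w0
8. not (p implies q), w0
9. p, w0
10. not q, w0
Accessibility: w0Rw0
Branch closes: p and not p both at w0.
Every branch closes; the branch above is one of them.

No, unsatisfiable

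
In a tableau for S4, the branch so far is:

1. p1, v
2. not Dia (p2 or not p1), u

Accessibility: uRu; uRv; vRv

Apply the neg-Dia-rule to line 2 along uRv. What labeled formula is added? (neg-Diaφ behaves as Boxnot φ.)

neg-Diaφ behaves as Boxnot φ: propagate the negated body to each accessible world.

not (p2 or not p1), v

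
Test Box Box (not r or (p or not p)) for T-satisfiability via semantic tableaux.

Satisfiable

1. Box Box (not r or (p or not p)), w0
2. Box (not r or (p or not p)), w0   [Box-rule on 1 via w0Rw0]
3. not r or (p or not p), w0   [Box-rule on 2 via w0Rw0]
4. p or not p, w0   [or-rule on 3 (branches; this branch)]
5. not p, w0   [or-rule on 4 (branches; this branch)]
Accessibility: w0Rw0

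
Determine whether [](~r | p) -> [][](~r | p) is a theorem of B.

Tableau for the negation ~([](~r | p) -> [][](~r | p)):
1. ~([](~r | p) -> [][](~r | p)), w0
2. [](~r | p), w0
3. ~[][](~r | p), w0
4. ~r | p, w0
5. p, w0
6. ~[](~r | p), w1
7. ~r | p, w1
8. p, w1
9. ~(~r | p), w2
10. r, w2
11. ~p, w2
Accessibility: w0Rw0, w0Rw1, w1Rw0, w1Rw1, w1Rw2, w2Rw1, w2Rw2
The negation has an open branch (countermodel exists).

No, not valid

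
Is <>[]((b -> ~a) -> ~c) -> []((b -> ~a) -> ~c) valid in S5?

Tableau for the negation ~(<>[]((b -> ~a) -> ~c) -> []((b -> ~a) -> ~c)):
1. ~(<>[]((b -> ~a) -> ~c) -> []((b -> ~a) -> ~c)), 0
2. <>[]((b -> ~a) -> ~c), 0   [~->-rule on 1]
3. ~[]((b -> ~a) -> ~c), 0   [~->-rule on 1]
4. []((b -> ~a) -> ~c), 1   [<>-rule on 2: fresh world 1, 0R1]
5. (b -> ~a) -> ~c, 0   [[]-rule on 4 via 1R0]
6. (b -> ~a) -> ~c, 1   [[]-rule on 4 via 1R1]
7. ~(b -> ~a), 0   [->-rule on 5 (branches; this branch)]
8. b, 0   [~->-rule on 7]
9. a, 0   [~->-rule on 7]
10. ~(b -> ~a), 1   [->-rule on 6 (branches; this branch)]
11. b, 1   [~->-rule on 10]
12. a, 1   [~->-rule on 10]
13. ~((b -> ~a) -> ~c), 2   [~[]-rule on 3: fresh world 2, 0R2]
14. b -> ~a, 2   [~->-rule on 13]
15. c, 2   [~->-rule on 13]
16. (b -> ~a) -> ~c, 2   [[]-rule on 4 via 1R2]
17. ~a, 2   [->-rule on 14 (branches; this branch)]
18. ~(b -> ~a), 2   [->-rule on 16 (branches; this branch)]
19. b, 2   [~->-rule on 18]
20. a, 2   [~->-rule on 18]
Accessibility: 0R0, 0R1, 0R2, 1R0, 1R1, 1R2, 2R0, 2R1, 2R2
Branch closes: a and ~a both at 2.
Every branch of the negation's tableau closes; the branch above is one of them.

Yes, valid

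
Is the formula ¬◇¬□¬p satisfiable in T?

Yes, satisfiable

1. ¬◇¬□¬p, u
2. □¬p, u
3. ¬p, u
Accessibility: uRu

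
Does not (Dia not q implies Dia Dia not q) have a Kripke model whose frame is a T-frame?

1. not (Dia not q implies Dia Dia not q), 0
2. Dia not q, 0   [neg-implies-rule on 1]
3. not Dia Dia not q, 0   [neg-implies-rule on 1]
4. not Dia not q, 0   [neg-Dia-rule on 3 via 0R0]
5. q, 0   [neg-Dia-rule on 4 via 0R0]
6. not q, 1   [Dia-rule on 2: fresh world 1, 0R1]
7. not Dia not q, 1   [neg-Dia-rule on 3 via 0R1]
8. q, 1   [neg-Dia-rule on 4 via 0R1]
Accessibility: 0R0, 0R1, 1R1
Branch closes: q and not q both at 1.
All branches of the tableau close; one closing branch shown above.

Unsatisfiable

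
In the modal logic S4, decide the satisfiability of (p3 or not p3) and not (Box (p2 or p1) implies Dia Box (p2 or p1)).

No, unsatisfiable

1. (p3 or not p3) and not (Box (p2 or p1) implies Dia Box (p2 or p1)), w0
2. p3 or not p3, w0   [and-rule on 1]
3. not (Box (p2 or p1) implies Dia Box (p2 or p1)), w0   [and-rule on 1]
4. Box (p2 or p1), w0   [neg-implies-rule on 3]
5. not Dia Box (p2 or p1), w0   [neg-implies-rule on 3]
6. p2 or p1, w0   [Box-rule on 4 via w0Rw0]
7. not Box (p2 or p1), w0   [neg-Dia-rule on 5 via w0Rw0]
8. not p3, w0   [or-rule on 2 (branches; this branch)]
9. p1, w0   [or-rule on 6 (branches; this branch)]
10. not (p2 or p1), w1   [neg-Box-rule on 7: fresh world w1, w0Rw1]
11. not p2, w1   [neg-or-rule on 10]
12. not p1, w1   [neg-or-rule on 10]
13. p2 or p1, w1   [Box-rule on 4 via w0Rw1]
14. not Box (p2 or p1), w1   [neg-Dia-rule on 5 via w0Rw1]
15. p1, w1   [or-rule on 13 (branches; this branch)]
Accessibility: w0Rw0, w0Rw1, w1Rw1
Branch closes: p1 and not p1 both at w1.
All branches of the tableau close; one closing branch shown above.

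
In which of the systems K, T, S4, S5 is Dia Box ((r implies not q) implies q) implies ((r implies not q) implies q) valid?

S5

S5-tableau for the negation not (Dia Box ((r implies not q) implies q) implies ((r implies not q) implies q)):
1. not (Dia Box ((r implies not q) implies q) implies ((r implies not q) implies q)), w0
2. Dia Box ((r implies not q) implies q), w0
3. not ((r implies not q) implies q), w0
4. r implies not q, w0
5. not q, w0
6. Box ((r implies not q) implies q), w1
7. (r implies not q) implies q, w0
8. (r implies not q) implies q, w1
9. not (r implies not q), w0
10. r, w0
11. q, w0
Accessibility: w0Rw0, w0Rw1, w1Rw0, w1Rw1
Branch closes: q and not q both at w0.
Every branch closes (one shown): valid in S5.
S4-tableau for the negation not (Dia Box ((r implies not q) implies q) implies ((r implies not q) implies q)):
1. not (Dia Box ((r implies not q) implies q) implies ((r implies not q) implies q)), w0
2. Dia Box ((r implies not q) implies q), w0
3. not ((r implies not q) implies q), w0
4. r implies not q, w0
5. not q, w0
6. Box ((r implies not q) implies q), w1
7. (r implies not q) implies q, w1
8. q, w1
Accessibility: w0Rw0, w0Rw1, w1Rw1
Complete open branch: countermodel on an S4-frame, so not valid in S4, nor in K, T (the same frame is also a K-frame and a T-frame).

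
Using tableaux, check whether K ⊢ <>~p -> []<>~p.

Tableau for the negation ~(<>~p -> []<>~p):
1. ~(<>~p -> []<>~p), w0
2. <>~p, w0
3. ~[]<>~p, w0
4. ~p, w1
5. ~<>~p, w2
Accessibility: w0Rw1, w0Rw2
The negation has an open branch (countermodel exists).

Invalid (countermodel exists)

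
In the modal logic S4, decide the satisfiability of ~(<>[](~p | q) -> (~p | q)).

1. ~(<>[](~p | q) -> (~p | q)), 0
2. <>[](~p | q), 0   [~->-rule on 1]
3. ~(~p | q), 0   [~->-rule on 1]
4. p, 0   [~|-rule on 3]
5. ~q, 0   [~|-rule on 3]
6. [](~p | q), 1   [<>-rule on 2: fresh world 1, 0R1]
7. ~p | q, 1   [[]-rule on 6 via 1R1]
8. q, 1   [|-rule on 7 (branches; this branch)]
Accessibility: 0R0, 0R1, 1R1

Satisfiable (open branch found)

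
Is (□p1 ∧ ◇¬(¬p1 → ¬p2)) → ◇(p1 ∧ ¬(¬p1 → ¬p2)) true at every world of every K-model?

Tableau for the negation ¬((□p1 ∧ ◇¬(¬p1 → ¬p2)) → ◇(p1 ∧ ¬(¬p1 → ¬p2))):
1. ¬((□p1 ∧ ◇¬(¬p1 → ¬p2)) → ◇(p1 ∧ ¬(¬p1 → ¬p2))), 0
2. □p1 ∧ ◇¬(¬p1 → ¬p2), 0
3. ¬◇(p1 ∧ ¬(¬p1 → ¬p2)), 0
4. □p1, 0
5. ◇¬(¬p1 → ¬p2), 0
6. ¬(¬p1 → ¬p2), 1
7. ¬p1, 1
8. p2, 1
9. ¬(p1 ∧ ¬(¬p1 → ¬p2)), 1
10. p1, 1
Accessibility: 0R1
Branch closes: p1 and ¬p1 both at 1.
Every branch of the negation's tableau closes; the branch above is one of them.

Valid in K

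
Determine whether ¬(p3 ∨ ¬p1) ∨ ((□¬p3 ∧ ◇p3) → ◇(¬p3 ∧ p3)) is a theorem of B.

Tableau for the negation ¬(¬(p3 ∨ ¬p1) ∨ ((□¬p3 ∧ ◇p3) → ◇(¬p3 ∧ p3))):
1. ¬(¬(p3 ∨ ¬p1) ∨ ((□¬p3 ∧ ◇p3) → ◇(¬p3 ∧ p3))), w0
2. p3 ∨ ¬p1, w0
3. ¬((□¬p3 ∧ ◇p3) → ◇(¬p3 ∧ p3)), w0
4. □¬p3 ∧ ◇p3, w0
5. ¬◇(¬p3 ∧ p3), w0
6. □¬p3, w0
7. ◇p3, w0
8. ¬(¬p3 ∧ p3), w0
9. ¬p3, w0
10. ¬p1, w0
11. p3, w1
12. ¬(¬p3 ∧ p3), w1
13. ¬p3, w1
Accessibility: w0Rw0, w0Rw1, w1Rw0, w1Rw1
Branch closes: p3 and ¬p3 both at w1.
All branches of the negation close; one closing branch shown above.

Yes, valid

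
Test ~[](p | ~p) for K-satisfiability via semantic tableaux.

Unsatisfiable (every branch closes)

1. ~[](p | ~p), w0
2. ~(p | ~p), w1
3. ~p, w1
4. p, w1
Accessibility: w0Rw1
Branch closes: p and ~p both at w1.
Every branch closes; the branch above is one of them.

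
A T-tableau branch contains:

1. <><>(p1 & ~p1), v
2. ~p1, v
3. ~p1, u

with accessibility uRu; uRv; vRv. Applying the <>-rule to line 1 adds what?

a fresh world w with vRw, and <>(p1 & ~p1) at w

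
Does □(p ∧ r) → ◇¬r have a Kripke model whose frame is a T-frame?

Yes, satisfiable

1. □(p ∧ r) → ◇¬r, 0
2. ◇¬r, 0
3. ¬r, 1
Accessibility: 0R0, 0R1, 1R1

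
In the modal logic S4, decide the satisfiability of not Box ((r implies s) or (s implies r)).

Unsatisfiable (every branch closes)

1. not Box ((r implies s) or (s implies r)), 0
2. not ((r implies s) or (s implies r)), 1   [neg-Box-rule on 1: fresh world 1, 0R1]
3. not (r implies s), 1   [neg-or-rule on 2]
4. not (s implies r), 1   [neg-or-rule on 2]
5. r, 1   [neg-implies-rule on 3]
6. not s, 1   [neg-implies-rule on 3]
7. s, 1   [neg-implies-rule on 4]
8. not r, 1   [neg-implies-rule on 4]
Accessibility: 0R0, 0R1, 1R1
Branch closes: s and not s both at 1.
Every branch closes; the branch above is one of them.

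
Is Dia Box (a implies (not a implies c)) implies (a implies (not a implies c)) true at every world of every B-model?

Yes, valid

Tableau for the negation not (Dia Box (a implies (not a implies c)) implies (a implies (not a implies c))):
1. not (Dia Box (a implies (not a implies c)) implies (a implies (not a implies c))), w0
2. Dia Box (a implies (not a implies c)), w0
3. not (a implies (not a implies c)), w0
4. a, w0
5. not (not a implies c), w0
6. not a, w0
7. not c, w0
Accessibility: w0Rw0
Branch closes: a and not a both at w0.
All branches of the negation close; one closing branch shown above.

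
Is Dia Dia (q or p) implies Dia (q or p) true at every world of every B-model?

No, not valid

Tableau for the negation not (Dia Dia (q or p) implies Dia (q or p)):
1. not (Dia Dia (q or p) implies Dia (q or p)), u
2. Dia Dia (q or p), u
3. not Dia (q or p), u
4. not (q or p), u
5. not q, u
6. not p, u
7. Dia (q or p), v
8. not (q or p), v
9. not q, v
10. not p, v
11. q or p, w
12. p, w
Accessibility: uRu, uRv, vRu, vRv, vRw, wRv, wRw
The negation has an open branch (countermodel exists).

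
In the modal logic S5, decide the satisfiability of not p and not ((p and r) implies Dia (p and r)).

1. not p and not ((p and r) implies Dia (p and r)), 0
2. not p, 0
3. not ((p and r) implies Dia (p and r)), 0
4. p and r, 0
5. not Dia (p and r), 0
6. p, 0
7. r, 0
Accessibility: 0R0
Branch closes: p and not p both at 0.
Every branch closes; the branch above is one of them.

Unsatisfiable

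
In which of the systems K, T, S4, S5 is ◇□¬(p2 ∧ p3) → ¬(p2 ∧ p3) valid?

S4-tableau for the negation ¬(◇□¬(p2 ∧ p3) → ¬(p2 ∧ p3)):
1. ¬(◇□¬(p2 ∧ p3) → ¬(p2 ∧ p3)), w0
2. ◇□¬(p2 ∧ p3), w0
3. p2 ∧ p3, w0
4. p2, w0
5. p3, w0
6. □¬(p2 ∧ p3), w1
7. ¬(p2 ∧ p3), w1
8. ¬p3, w1
Accessibility: w0Rw0, w0Rw1, w1Rw1
Complete open branch: countermodel on an S4-frame, so not valid in S4, nor in K, T (the same frame is also a K-frame and a T-frame).
S5-tableau for the negation ¬(◇□¬(p2 ∧ p3) → ¬(p2 ∧ p3)):
1. ¬(◇□¬(p2 ∧ p3) → ¬(p2 ∧ p3)), w0
2. ◇□¬(p2 ∧ p3), w0
3. p2 ∧ p3, w0
4. p2, w0
5. p3, w0
6. □¬(p2 ∧ p3), w1
7. ¬(p2 ∧ p3), w0
8. ¬(p2 ∧ p3), w1
9. ¬p3, w0
Accessibility: w0Rw0, w0Rw1, w1Rw0, w1Rw1
Branch closes: p3 and ¬p3 both at w0.
Every branch closes (one shown): valid in S5.

S5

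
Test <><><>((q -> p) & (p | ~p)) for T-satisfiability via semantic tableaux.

Yes, satisfiable

1. <><><>((q -> p) & (p | ~p)), 0
2. <><>((q -> p) & (p | ~p)), 1
3. <>((q -> p) & (p | ~p)), 2
4. (q -> p) & (p | ~p), 3
5. q -> p, 3
6. p | ~p, 3
7. p, 3
Accessibility: 0R0, 0R1, 1R1, 1R2, 2R2, 2R3, 3R3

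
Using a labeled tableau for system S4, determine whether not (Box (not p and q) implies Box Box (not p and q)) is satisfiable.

Unsatisfiable (every branch closes)

1. not (Box (not p and q) implies Box Box (not p and q)), u
2. Box (not p and q), u
3. not Box Box (not p and q), u
4. not p and q, u
5. not p, u
6. q, u
7. not Box (not p and q), v
8. not p and q, v
9. not p, v
10. q, v
11. not (not p and q), w
12. not p and q, w
13. not p, w
14. q, w
15. not q, w
Accessibility: uRu, uRv, uRw, vRv, vRw, wRw
Branch closes: q and not q both at w.
(One branch shown.) All branches close.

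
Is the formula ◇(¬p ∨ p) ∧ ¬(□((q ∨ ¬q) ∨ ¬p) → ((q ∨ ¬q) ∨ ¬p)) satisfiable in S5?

1. ◇(¬p ∨ p) ∧ ¬(□((q ∨ ¬q) ∨ ¬p) → ((q ∨ ¬q) ∨ ¬p)), u
2. ◇(¬p ∨ p), u
3. ¬(□((q ∨ ¬q) ∨ ¬p) → ((q ∨ ¬q) ∨ ¬p)), u
4. □((q ∨ ¬q) ∨ ¬p), u
5. ¬((q ∨ ¬q) ∨ ¬p), u
6. ¬(q ∨ ¬q), u
7. p, u
8. ¬q, u
9. q, u
Accessibility: uRu
Branch closes: q and ¬q both at u.
All branches of the tableau close; one closing branch shown above.

Unsatisfiable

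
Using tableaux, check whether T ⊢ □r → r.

Tableau for the negation ¬(□r → r):
1. ¬(□r → r), w0
2. □r, w0
3. ¬r, w0
4. r, w0
Accessibility: w0Rw0
Branch closes: r and ¬r both at w0.
All branches of the negation close; one closing branch shown above.

Valid in T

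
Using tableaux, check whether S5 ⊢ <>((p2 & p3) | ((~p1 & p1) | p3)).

No, not valid

Tableau for the negation ~<>((p2 & p3) | ((~p1 & p1) | p3)):
1. ~<>((p2 & p3) | ((~p1 & p1) | p3)), u
2. ~((p2 & p3) | ((~p1 & p1) | p3)), u   [~<>-rule on 1 via uRu]
3. ~(p2 & p3), u   [~|-rule on 2]
4. ~((~p1 & p1) | p3), u   [~|-rule on 2]
5. ~(~p1 & p1), u   [~|-rule on 4]
6. ~p3, u   [~|-rule on 4]
7. ~p1, u   [~&-rule on 5 (branches; this branch)]
Accessibility: uRu
The negation has an open branch (countermodel exists).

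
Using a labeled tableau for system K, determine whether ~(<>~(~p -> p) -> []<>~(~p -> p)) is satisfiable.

Yes, satisfiable

1. ~(<>~(~p -> p) -> []<>~(~p -> p)), w0
2. <>~(~p -> p), w0
3. ~[]<>~(~p -> p), w0
4. ~(~p -> p), w1
5. ~p, w1
6. ~<>~(~p -> p), w2
Accessibility: w0Rw1, w0Rw2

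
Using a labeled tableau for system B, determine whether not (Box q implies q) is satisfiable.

1. not (Box q implies q), 0
2. Box q, 0   [neg-implies-rule on 1]
3. not q, 0   [neg-implies-rule on 1]
4. q, 0   [Box-rule on 2 via 0R0]
Accessibility: 0R0
Branch closes: q and not q both at 0.
Every branch closes; the branch above is one of them.

Unsatisfiable (every branch closes)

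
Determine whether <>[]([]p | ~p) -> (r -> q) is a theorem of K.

Tableau for the negation ~(<>[]([]p | ~p) -> (r -> q)):
1. ~(<>[]([]p | ~p) -> (r -> q)), u
2. <>[]([]p | ~p), u   [~->-rule on 1]
3. ~(r -> q), u   [~->-rule on 1]
4. r, u   [~->-rule on 3]
5. ~q, u   [~->-rule on 3]
6. []([]p | ~p), v   [<>-rule on 2: fresh world v, uRv]
Accessibility: uRv
The negation has an open branch (countermodel exists).

Invalid (countermodel exists)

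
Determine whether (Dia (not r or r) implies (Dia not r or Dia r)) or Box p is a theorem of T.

Valid

Tableau for the negation not ((Dia (not r or r) implies (Dia not r or Dia r)) or Box p):
1. not ((Dia (not r or r) implies (Dia not r or Dia r)) or Box p), w0
2. not (Dia (not r or r) implies (Dia not r or Dia r)), w0   [neg-or-rule on 1]
3. not Box p, w0   [neg-or-rule on 1]
4. Dia (not r or r), w0   [neg-implies-rule on 2]
5. not (Dia not r or Dia r), w0   [neg-implies-rule on 2]
6. not Dia not r, w0   [neg-or-rule on 5]
7. not Dia r, w0   [neg-or-rule on 5]
8. r, w0   [neg-Dia-rule on 6 via w0Rw0]
9. not r, w0   [neg-Dia-rule on 7 via w0Rw0]
Accessibility: w0Rw0
Branch closes: r and not r both at w0.
All branches of the negation close; one closing branch shown above.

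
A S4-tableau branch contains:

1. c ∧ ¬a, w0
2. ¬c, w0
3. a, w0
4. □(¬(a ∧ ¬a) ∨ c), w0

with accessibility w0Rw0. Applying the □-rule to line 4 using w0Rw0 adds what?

¬(a ∧ ¬a) ∨ c, w0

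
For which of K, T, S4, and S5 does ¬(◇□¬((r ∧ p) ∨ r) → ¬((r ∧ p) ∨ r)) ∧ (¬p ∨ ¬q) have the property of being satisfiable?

K, T, S4

S4-tableau for the formula:
1. ¬(◇□¬((r ∧ p) ∨ r) → ¬((r ∧ p) ∨ r)) ∧ (¬p ∨ ¬q), w0
2. ¬(◇□¬((r ∧ p) ∨ r) → ¬((r ∧ p) ∨ r)), w0
3. ¬p ∨ ¬q, w0
4. ◇□¬((r ∧ p) ∨ r), w0
5. (r ∧ p) ∨ r, w0
6. ¬q, w0
7. r, w0
8. □¬((r ∧ p) ∨ r), w1
9. ¬((r ∧ p) ∨ r), w1
10. ¬(r ∧ p), w1
11. ¬r, w1
12. ¬p, w1
Accessibility: w0Rw0, w0Rw1, w1Rw1
Complete open branch: satisfiable in S4, hence also in K, T (this S4-model is also a K-model and a T-model).
S5-tableau for the formula:
1. ¬(◇□¬((r ∧ p) ∨ r) → ¬((r ∧ p) ∨ r)) ∧ (¬p ∨ ¬q), w0
2. ¬(◇□¬((r ∧ p) ∨ r) → ¬((r ∧ p) ∨ r)), w0
3. ¬p ∨ ¬q, w0
4. ◇□¬((r ∧ p) ∨ r), w0
5. (r ∧ p) ∨ r, w0
6. ¬q, w0
7. r ∧ p, w0
8. r, w0
9. p, w0
10. □¬((r ∧ p) ∨ r), w1
11. ¬((r ∧ p) ∨ r), w0
12. ¬(r ∧ p), w0
13. ¬r, w0
Accessibility: w0Rw0, w0Rw1, w1Rw0, w1Rw1
Branch closes: r and ¬r both at w0.
Every branch closes (one shown): unsatisfiable in S5.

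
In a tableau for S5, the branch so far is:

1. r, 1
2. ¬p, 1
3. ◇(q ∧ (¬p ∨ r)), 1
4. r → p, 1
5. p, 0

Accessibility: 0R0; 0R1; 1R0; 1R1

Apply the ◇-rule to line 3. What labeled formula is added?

a fresh world 2 with 1R2, and q ∧ (¬p ∨ r) at 2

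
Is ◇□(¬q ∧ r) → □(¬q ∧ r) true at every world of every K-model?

Tableau for the negation ¬(◇□(¬q ∧ r) → □(¬q ∧ r)):
1. ¬(◇□(¬q ∧ r) → □(¬q ∧ r)), 0
2. ◇□(¬q ∧ r), 0
3. ¬□(¬q ∧ r), 0
4. □(¬q ∧ r), 1
5. ¬(¬q ∧ r), 2
6. ¬r, 2
Accessibility: 0R1, 0R2
The negation has an open branch (countermodel exists).

Not valid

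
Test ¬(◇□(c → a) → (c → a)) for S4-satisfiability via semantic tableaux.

1. ¬(◇□(c → a) → (c → a)), w0
2. ◇□(c → a), w0
3. ¬(c → a), w0
4. c, w0
5. ¬a, w0
6. □(c → a), w1
7. c → a, w1
8. a, w1
Accessibility: w0Rw0, w0Rw1, w1Rw1

Yes, satisfiable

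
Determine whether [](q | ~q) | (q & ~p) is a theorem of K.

Yes, valid

Tableau for the negation ~([](q | ~q) | (q & ~p)):
1. ~([](q | ~q) | (q & ~p)), u
2. ~[](q | ~q), u   [~|-rule on 1]
3. ~(q & ~p), u   [~|-rule on 1]
4. p, u   [~&-rule on 3 (branches; this branch)]
5. ~(q | ~q), v   [~[]-rule on 2: fresh world v, uRv]
6. ~q, v   [~|-rule on 5]
7. q, v   [~|-rule on 5]
Accessibility: uRv
Branch closes: q and ~q both at v.
Every branch of the negation's tableau closes; the branch above is one of them.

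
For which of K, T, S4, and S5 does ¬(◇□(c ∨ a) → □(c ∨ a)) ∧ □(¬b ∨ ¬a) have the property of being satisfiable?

K, T, S4

S5-tableau for the formula:
1. ¬(◇□(c ∨ a) → □(c ∨ a)) ∧ □(¬b ∨ ¬a), 0
2. ¬(◇□(c ∨ a) → □(c ∨ a)), 0
3. □(¬b ∨ ¬a), 0
4. ◇□(c ∨ a), 0
5. ¬□(c ∨ a), 0
6. ¬b ∨ ¬a, 0
7. ¬a, 0
8. □(c ∨ a), 1
9. ¬b ∨ ¬a, 1
10. c ∨ a, 0
11. c ∨ a, 1
12. ¬a, 1
13. c, 0
14. c, 1
15. ¬(c ∨ a), 2
16. ¬c, 2
17. ¬a, 2
18. ¬b ∨ ¬a, 2
19. c ∨ a, 2
20. a, 2
Accessibility: 0R0, 0R1, 0R2, 1R0, 1R1, 1R2, 2R0, 2R1, 2R2
Branch closes: a and ¬a both at 2.
Every branch closes (one shown): unsatisfiable in S5.
S4-tableau for the formula:
1. ¬(◇□(c ∨ a) → □(c ∨ a)) ∧ □(¬b ∨ ¬a), 0
2. ¬(◇□(c ∨ a) → □(c ∨ a)), 0
3. □(¬b ∨ ¬a), 0
4. ◇□(c ∨ a), 0
5. ¬□(c ∨ a), 0
6. ¬b ∨ ¬a, 0
7. ¬a, 0
8. □(c ∨ a), 1
9. ¬b ∨ ¬a, 1
10. c ∨ a, 1
11. ¬a, 1
12. c, 1
13. ¬(c ∨ a), 2
14. ¬c, 2
15. ¬a, 2
16. ¬b ∨ ¬a, 2
Accessibility: 0R0, 0R1, 0R2, 1R1, 2R2
Complete open branch: satisfiable in S4, hence also in K, T (this S4-model is also a K-model and a T-model).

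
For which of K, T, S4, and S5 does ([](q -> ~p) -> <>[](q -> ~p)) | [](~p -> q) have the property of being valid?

T-tableau for the negation ~(([](q -> ~p) -> <>[](q -> ~p)) | [](~p -> q)):
1. ~(([](q -> ~p) -> <>[](q -> ~p)) | [](~p -> q)), w0
2. ~([](q -> ~p) -> <>[](q -> ~p)), w0
3. ~[](~p -> q), w0
4. [](q -> ~p), w0
5. ~<>[](q -> ~p), w0
6. q -> ~p, w0
7. ~[](q -> ~p), w0
8. ~p, w0
9. ~(~p -> q), w1
10. ~p, w1
11. ~q, w1
12. q -> ~p, w1
13. ~[](q -> ~p), w1
14. ~(q -> ~p), w2
15. q, w2
16. p, w2
17. q -> ~p, w2
18. ~[](q -> ~p), w2
19. ~p, w2
Accessibility: w0Rw0, w0Rw1, w0Rw2, w1Rw1, w2Rw2
Branch closes: p and ~p both at w2.
Every branch closes (one shown): valid in T, hence also in S4, S5 (every theorem of T is a theorem of S4 and S5).
K-tableau for the negation ~(([](q -> ~p) -> <>[](q -> ~p)) | [](~p -> q)):
1. ~(([](q -> ~p) -> <>[](q -> ~p)) | [](~p -> q)), w0
2. ~([](q -> ~p) -> <>[](q -> ~p)), w0
3. ~[](~p -> q), w0
4. [](q -> ~p), w0
5. ~<>[](q -> ~p), w0
6. ~(~p -> q), w1
7. ~p, w1
8. ~q, w1
9. q -> ~p, w1
10. ~[](q -> ~p), w1
11. ~(q -> ~p), w2
12. q, w2
13. p, w2
Accessibility: w0Rw1, w1Rw2
Complete open branch: countermodel on a K-frame, so not valid in K.

T, S4, S5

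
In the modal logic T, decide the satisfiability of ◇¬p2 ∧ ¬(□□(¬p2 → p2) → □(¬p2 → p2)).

Unsatisfiable (every branch closes)

1. ◇¬p2 ∧ ¬(□□(¬p2 → p2) → □(¬p2 → p2)), 0
2. ◇¬p2, 0   [∧-rule on 1]
3. ¬(□□(¬p2 → p2) → □(¬p2 → p2)), 0   [∧-rule on 1]
4. □□(¬p2 → p2), 0   [¬→-rule on 3]
5. ¬□(¬p2 → p2), 0   [¬→-rule on 3]
6. □(¬p2 → p2), 0   [□-rule on 4 via 0R0]
7. ¬p2 → p2, 0   [□-rule on 6 via 0R0]
8. p2, 0   [→-rule on 7 (branches; this branch)]
9. ¬p2, 1   [◇-rule on 2: fresh world 1, 0R1]
10. □(¬p2 → p2), 1   [□-rule on 4 via 0R1]
11. ¬p2 → p2, 1   [□-rule on 6 via 0R1]
12. p2, 1   [→-rule on 11 (branches; this branch)]
Accessibility: 0R0, 0R1, 1R1
Branch closes: p2 and ¬p2 both at 1.
Every branch closes; the branch above is one of them.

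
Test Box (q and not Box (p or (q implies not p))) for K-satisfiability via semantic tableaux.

1. Box (q and not Box (p or (q implies not p))), 0

Yes, satisfiable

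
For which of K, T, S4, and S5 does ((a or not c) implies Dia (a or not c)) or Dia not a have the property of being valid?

K-tableau for the negation not (((a or not c) implies Dia (a or not c)) or Dia not a):
1. not (((a or not c) implies Dia (a or not c)) or Dia not a), u
2. not ((a or not c) implies Dia (a or not c)), u   [neg-or-rule on 1]
3. not Dia not a, u   [neg-or-rule on 1]
4. a or not c, u   [neg-implies-rule on 2]
5. not Dia (a or not c), u   [neg-implies-rule on 2]
6. not c, u   [or-rule on 4 (branches; this branch)]
Complete open branch: countermodel on a K-frame, so not valid in K.
T-tableau for the negation not (((a or not c) implies Dia (a or not c)) or Dia not a):
1. not (((a or not c) implies Dia (a or not c)) or Dia not a), u
2. not ((a or not c) implies Dia (a or not c)), u   [neg-or-rule on 1]
3. not Dia not a, u   [neg-or-rule on 1]
4. a or not c, u   [neg-implies-rule on 2]
5. not Dia (a or not c), u   [neg-implies-rule on 2]
6. a, u   [neg-Dia-rule on 3 via uRu]
7. not (a or not c), u   [neg-Dia-rule on 5 via uRu]
8. not a, u   [neg-or-rule on 7]
9. c, u   [neg-or-rule on 7]
Accessibility: uRu
Branch closes: a and not a both at u.
Every branch closes (one shown): valid in T, hence also in S4, S5 (every theorem of T is a theorem of S4 and S5).

T, S4, S5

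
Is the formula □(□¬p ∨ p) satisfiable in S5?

1. □(□¬p ∨ p), 0
2. □¬p ∨ p, 0
3. p, 0
Accessibility: 0R0

Satisfiable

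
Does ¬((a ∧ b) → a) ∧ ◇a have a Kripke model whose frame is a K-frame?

1. ¬((a ∧ b) → a) ∧ ◇a, w0
2. ¬((a ∧ b) → a), w0
3. ◇a, w0
4. a ∧ b, w0
5. ¬a, w0
6. a, w0
7. b, w0
Branch closes: a and ¬a both at w0.
Every branch closes; the branch above is one of them.

Unsatisfiable (every branch closes)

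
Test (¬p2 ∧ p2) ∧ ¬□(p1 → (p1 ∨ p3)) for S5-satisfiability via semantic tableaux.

No, unsatisfiable

1. (¬p2 ∧ p2) ∧ ¬□(p1 → (p1 ∨ p3)), u
2. ¬p2 ∧ p2, u
3. ¬□(p1 → (p1 ∨ p3)), u
4. ¬p2, u
5. p2, u
Accessibility: uRu
Branch closes: p2 and ¬p2 both at u.
All branches of the tableau close; one closing branch shown above.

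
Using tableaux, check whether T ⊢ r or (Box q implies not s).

Tableau for the negation not (r or (Box q implies not s)):
1. not (r or (Box q implies not s)), u
2. not r, u   [neg-or-rule on 1]
3. not (Box q implies not s), u   [neg-or-rule on 1]
4. Box q, u   [neg-implies-rule on 3]
5. s, u   [neg-implies-rule on 3]
6. q, u   [Box-rule on 4 via uRu]
Accessibility: uRu
The negation has an open branch (countermodel exists).

No, not valid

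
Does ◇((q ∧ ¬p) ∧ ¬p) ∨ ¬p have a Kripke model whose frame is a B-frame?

1. ◇((q ∧ ¬p) ∧ ¬p) ∨ ¬p, 0
2. ¬p, 0
Accessibility: 0R0

Yes, satisfiable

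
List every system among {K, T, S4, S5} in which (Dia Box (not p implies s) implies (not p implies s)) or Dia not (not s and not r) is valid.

S5-tableau for the negation not ((Dia Box (not p implies s) implies (not p implies s)) or Dia not (not s and not r)):
1. not ((Dia Box (not p implies s) implies (not p implies s)) or Dia not (not s and not r)), u
2. not (Dia Box (not p implies s) implies (not p implies s)), u
3. not Dia not (not s and not r), u
4. Dia Box (not p implies s), u
5. not (not p implies s), u
6. not p, u
7. not s, u
8. not s and not r, u
9. not r, u
10. Box (not p implies s), v
11. not s and not r, v
12. not s, v
13. not r, v
14. not p implies s, u
15. not p implies s, v
16. s, u
Accessibility: uRu, uRv, vRu, vRv
Branch closes: s and not s both at u.
Every branch closes (one shown): valid in S5.
S4-tableau for the negation not ((Dia Box (not p implies s) implies (not p implies s)) or Dia not (not s and not r)):
1. not ((Dia Box (not p implies s) implies (not p implies s)) or Dia not (not s and not r)), u
2. not (Dia Box (not p implies s) implies (not p implies s)), u
3. not Dia not (not s and not r), u
4. Dia Box (not p implies s), u
5. not (not p implies s), u
6. not p, u
7. not s, u
8. not s and not r, u
9. not r, u
10. Box (not p implies s), v
11. not s and not r, v
12. not s, v
13. not r, v
14. not p implies s, v
15. p, v
Accessibility: uRu, uRv, vRv
Complete open branch: countermodel on an S4-frame, so not valid in S4, nor in K, T (the same frame is also a K-frame and a T-frame).

S5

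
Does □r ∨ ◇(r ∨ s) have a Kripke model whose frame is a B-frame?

1. □r ∨ ◇(r ∨ s), w0
2. ◇(r ∨ s), w0
3. r ∨ s, w1
4. s, w1
Accessibility: w0Rw0, w0Rw1, w1Rw0, w1Rw1

Satisfiable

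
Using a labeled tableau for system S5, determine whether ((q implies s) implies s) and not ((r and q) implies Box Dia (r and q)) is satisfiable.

1. ((q implies s) implies s) and not ((r and q) implies Box Dia (r and q)), w0
2. (q implies s) implies s, w0
3. not ((r and q) implies Box Dia (r and q)), w0
4. r and q, w0
5. not Box Dia (r and q), w0
6. r, w0
7. q, w0
8. not (q implies s), w0
9. not s, w0
10. not Dia (r and q), w1
11. not (r and q), w0
12. not (r and q), w1
13. not q, w0
Accessibility: w0Rw0, w0Rw1, w1Rw0, w1Rw1
Branch closes: q and not q both at w0.
All branches of the tableau close; one closing branch shown above.

No, unsatisfiable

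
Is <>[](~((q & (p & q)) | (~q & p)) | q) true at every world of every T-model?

Invalid (countermodel exists)

Tableau for the negation ~<>[](~((q & (p & q)) | (~q & p)) | q):
1. ~<>[](~((q & (p & q)) | (~q & p)) | q), w0
2. ~[](~((q & (p & q)) | (~q & p)) | q), w0
3. ~(~((q & (p & q)) | (~q & p)) | q), w1
4. (q & (p & q)) | (~q & p), w1
5. ~q, w1
6. ~[](~((q & (p & q)) | (~q & p)) | q), w1
7. ~q & p, w1
8. p, w1
9. ~(~((q & (p & q)) | (~q & p)) | q), w2
10. (q & (p & q)) | (~q & p), w2
11. ~q, w2
12. ~q & p, w2
13. p, w2
Accessibility: w0Rw0, w0Rw1, w1Rw1, w1Rw2, w2Rw2
The negation has an open branch (countermodel exists).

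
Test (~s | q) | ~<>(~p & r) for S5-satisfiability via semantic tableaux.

1. (~s | q) | ~<>(~p & r), u
2. ~<>(~p & r), u
3. ~(~p & r), u
4. ~r, u
Accessibility: uRu

Yes, satisfiable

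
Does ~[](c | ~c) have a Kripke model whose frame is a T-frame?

1. ~[](c | ~c), 0
2. ~(c | ~c), 1   [~[]-rule on 1: fresh world 1, 0R1]
3. ~c, 1   [~|-rule on 2]
4. c, 1   [~|-rule on 2]
Accessibility: 0R0, 0R1, 1R1
Branch closes: c and ~c both at 1.
Every branch closes; the branch above is one of them.

Unsatisfiable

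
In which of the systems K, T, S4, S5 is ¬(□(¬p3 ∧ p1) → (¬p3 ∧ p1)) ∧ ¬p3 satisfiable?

K-tableau for the formula:
1. ¬(□(¬p3 ∧ p1) → (¬p3 ∧ p1)) ∧ ¬p3, 0
2. ¬(□(¬p3 ∧ p1) → (¬p3 ∧ p1)), 0   [∧-rule on 1]
3. ¬p3, 0   [∧-rule on 1]
4. □(¬p3 ∧ p1), 0   [¬→-rule on 2]
5. ¬(¬p3 ∧ p1), 0   [¬→-rule on 2]
6. ¬p1, 0   [¬∧-rule on 5 (branches; this branch)]
Complete open branch: satisfiable in K.
T-tableau for the formula:
1. ¬(□(¬p3 ∧ p1) → (¬p3 ∧ p1)) ∧ ¬p3, 0
2. ¬(□(¬p3 ∧ p1) → (¬p3 ∧ p1)), 0   [∧-rule on 1]
3. ¬p3, 0   [∧-rule on 1]
4. □(¬p3 ∧ p1), 0   [¬→-rule on 2]
5. ¬(¬p3 ∧ p1), 0   [¬→-rule on 2]
6. ¬p3 ∧ p1, 0   [□-rule on 4 via 0R0]
7. p1, 0   [∧-rule on 6]
8. ¬p1, 0   [¬∧-rule on 5 (branches; this branch)]
Accessibility: 0R0
Branch closes: p1 and ¬p1 both at 0.
Every branch closes (one shown): unsatisfiable in T, hence also in S4, S5 (every S4/S5-frame is a T-frame).

K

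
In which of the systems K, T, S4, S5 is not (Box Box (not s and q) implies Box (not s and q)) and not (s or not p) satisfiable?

K

K-tableau for the formula:
1. not (Box Box (not s and q) implies Box (not s and q)) and not (s or not p), w0
2. not (Box Box (not s and q) implies Box (not s and q)), w0
3. not (s or not p), w0
4. Box Box (not s and q), w0
5. not Box (not s and q), w0
6. not s, w0
7. p, w0
8. not (not s and q), w1
9. Box (not s and q), w1
10. not q, w1
Accessibility: w0Rw1
Complete open branch: satisfiable in K.
T-tableau for the formula:
1. not (Box Box (not s and q) implies Box (not s and q)) and not (s or not p), w0
2. not (Box Box (not s and q) implies Box (not s and q)), w0
3. not (s or not p), w0
4. Box Box (not s and q), w0
5. not Box (not s and q), w0
6. not s, w0
7. p, w0
8. Box (not s and q), w0
9. not s and q, w0
10. q, w0
11. not (not s and q), w1
12. Box (not s and q), w1
13. not s and q, w1
14. not s, w1
15. q, w1
16. not q, w1
Accessibility: w0Rw0, w0Rw1, w1Rw1
Branch closes: q and not q both at w1.
Every branch closes (one shown): unsatisfiable in T, hence also in S4, S5 (every S4/S5-frame is a T-frame).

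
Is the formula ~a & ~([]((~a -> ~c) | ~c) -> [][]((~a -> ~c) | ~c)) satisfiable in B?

Satisfiable

1. ~a & ~([]((~a -> ~c) | ~c) -> [][]((~a -> ~c) | ~c)), w0
2. ~a, w0
3. ~([]((~a -> ~c) | ~c) -> [][]((~a -> ~c) | ~c)), w0
4. []((~a -> ~c) | ~c), w0
5. ~[][]((~a -> ~c) | ~c), w0
6. (~a -> ~c) | ~c, w0
7. ~c, w0
8. ~[]((~a -> ~c) | ~c), w1
9. (~a -> ~c) | ~c, w1
10. ~c, w1
11. ~((~a -> ~c) | ~c), w2
12. ~(~a -> ~c), w2
13. c, w2
14. ~a, w2
Accessibility: w0Rw0, w0Rw1, w1Rw0, w1Rw1, w1Rw2, w2Rw1, w2Rw2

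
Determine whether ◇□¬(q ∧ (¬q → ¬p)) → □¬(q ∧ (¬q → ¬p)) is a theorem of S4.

Tableau for the negation ¬(◇□¬(q ∧ (¬q → ¬p)) → □¬(q ∧ (¬q → ¬p))):
1. ¬(◇□¬(q ∧ (¬q → ¬p)) → □¬(q ∧ (¬q → ¬p))), u
2. ◇□¬(q ∧ (¬q → ¬p)), u
3. ¬□¬(q ∧ (¬q → ¬p)), u
4. □¬(q ∧ (¬q → ¬p)), v
5. ¬(q ∧ (¬q → ¬p)), v
6. ¬(¬q → ¬p), v
7. ¬q, v
8. p, v
9. q ∧ (¬q → ¬p), w
10. q, w
11. ¬q → ¬p, w
12. ¬p, w
Accessibility: uRu, uRv, uRw, vRv, wRw
The negation has an open branch (countermodel exists).

No, not valid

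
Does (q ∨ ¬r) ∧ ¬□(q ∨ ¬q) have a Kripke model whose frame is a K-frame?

Unsatisfiable

1. (q ∨ ¬r) ∧ ¬□(q ∨ ¬q), w0
2. q ∨ ¬r, w0
3. ¬□(q ∨ ¬q), w0
4. ¬r, w0
5. ¬(q ∨ ¬q), w1
6. ¬q, w1
7. q, w1
Accessibility: w0Rw1
Branch closes: q and ¬q both at w1.
All branches of the tableau close; one closing branch shown above.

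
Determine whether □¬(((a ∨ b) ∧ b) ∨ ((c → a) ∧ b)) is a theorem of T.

Invalid (countermodel exists)

Tableau for the negation ¬□¬(((a ∨ b) ∧ b) ∨ ((c → a) ∧ b)):
1. ¬□¬(((a ∨ b) ∧ b) ∨ ((c → a) ∧ b)), 0
2. ((a ∨ b) ∧ b) ∨ ((c → a) ∧ b), 1
3. (c → a) ∧ b, 1
4. c → a, 1
5. b, 1
6. a, 1
Accessibility: 0R0, 0R1, 1R1
The negation has an open branch (countermodel exists).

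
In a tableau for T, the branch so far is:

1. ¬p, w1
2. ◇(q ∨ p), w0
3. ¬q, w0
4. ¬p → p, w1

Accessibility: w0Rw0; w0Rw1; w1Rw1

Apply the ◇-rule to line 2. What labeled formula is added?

a fresh world w2 with w0Rw2, and q ∨ p at w2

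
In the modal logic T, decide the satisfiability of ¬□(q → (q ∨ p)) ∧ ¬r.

1. ¬□(q → (q ∨ p)) ∧ ¬r, u
2. ¬□(q → (q ∨ p)), u
3. ¬r, u
4. ¬(q → (q ∨ p)), v
5. q, v
6. ¬(q ∨ p), v
7. ¬q, v
8. ¬p, v
Accessibility: uRu, uRv, vRv
Branch closes: q and ¬q both at v.
Every branch closes; the branch above is one of them.

Unsatisfiable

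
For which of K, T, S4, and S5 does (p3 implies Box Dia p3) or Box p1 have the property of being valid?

S4-tableau for the negation not ((p3 implies Box Dia p3) or Box p1):
1. not ((p3 implies Box Dia p3) or Box p1), 0
2. not (p3 implies Box Dia p3), 0   [neg-or-rule on 1]
3. not Box p1, 0   [neg-or-rule on 1]
4. p3, 0   [neg-implies-rule on 2]
5. not Box Dia p3, 0   [neg-implies-rule on 2]
6. not p1, 1   [neg-Box-rule on 3: fresh world 1, 0R1]
7. not Dia p3, 2   [neg-Box-rule on 5: fresh world 2, 0R2]
8. not p3, 2   [neg-Dia-rule on 7 via 2R2]
Accessibility: 0R0, 0R1, 0R2, 1R1, 2R2
Complete open branch: countermodel on an S4-frame, so not valid in S4, nor in K, T (the same frame is also a K-frame and a T-frame).
S5-tableau for the negation not ((p3 implies Box Dia p3) or Box p1):
1. not ((p3 implies Box Dia p3) or Box p1), 0
2. not (p3 implies Box Dia p3), 0   [neg-or-rule on 1]
3. not Box p1, 0   [neg-or-rule on 1]
4. p3, 0   [neg-implies-rule on 2]
5. not Box Dia p3, 0   [neg-implies-rule on 2]
6. not p1, 1   [neg-Box-rule on 3: fresh world 1, 0R1]
7. not Dia p3, 2   [neg-Box-rule on 5: fresh world 2, 0R2]
8. not p3, 0   [neg-Dia-rule on 7 via 2R0]
Accessibility: 0R0, 0R1, 0R2, 1R0, 1R1, 1R2, 2R0, 2R1, 2R2
Branch closes: p3 and not p3 both at 0.
Every branch closes (one shown): valid in S5.

S5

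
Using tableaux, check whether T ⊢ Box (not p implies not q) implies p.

Tableau for the negation not (Box (not p implies not q) implies p):
1. not (Box (not p implies not q) implies p), w0
2. Box (not p implies not q), w0   [neg-implies-rule on 1]
3. not p, w0   [neg-implies-rule on 1]
4. not p implies not q, w0   [Box-rule on 2 via w0Rw0]
5. not q, w0   [implies-rule on 4 (branches; this branch)]
Accessibility: w0Rw0
The negation has an open branch (countermodel exists).

No, not valid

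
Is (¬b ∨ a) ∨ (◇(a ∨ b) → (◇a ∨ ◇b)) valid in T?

Tableau for the negation ¬((¬b ∨ a) ∨ (◇(a ∨ b) → (◇a ∨ ◇b))):
1. ¬((¬b ∨ a) ∨ (◇(a ∨ b) → (◇a ∨ ◇b))), 0
2. ¬(¬b ∨ a), 0   [¬∨-rule on 1]
3. ¬(◇(a ∨ b) → (◇a ∨ ◇b)), 0   [¬∨-rule on 1]
4. b, 0   [¬∨-rule on 2]
5. ¬a, 0   [¬∨-rule on 2]
6. ◇(a ∨ b), 0   [¬→-rule on 3]
7. ¬(◇a ∨ ◇b), 0   [¬→-rule on 3]
8. ¬◇a, 0   [¬∨-rule on 7]
9. ¬◇b, 0   [¬∨-rule on 7]
10. ¬b, 0   [¬◇-rule on 9 via 0R0]
Accessibility: 0R0
Branch closes: b and ¬b both at 0.
All branches of the negation close; one closing branch shown above.

Valid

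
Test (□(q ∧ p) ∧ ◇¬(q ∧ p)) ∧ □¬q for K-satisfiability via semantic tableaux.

1. (□(q ∧ p) ∧ ◇¬(q ∧ p)) ∧ □¬q, w0
2. □(q ∧ p) ∧ ◇¬(q ∧ p), w0
3. □¬q, w0
4. □(q ∧ p), w0
5. ◇¬(q ∧ p), w0
6. ¬(q ∧ p), w1
7. ¬q, w1
8. q ∧ p, w1
9. q, w1
10. p, w1
Accessibility: w0Rw1
Branch closes: q and ¬q both at w1.
Every branch closes; the branch above is one of them.

No, unsatisfiable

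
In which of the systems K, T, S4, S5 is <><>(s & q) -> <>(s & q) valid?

S4, S5

S4-tableau for the negation ~(<><>(s & q) -> <>(s & q)):
1. ~(<><>(s & q) -> <>(s & q)), w0
2. <><>(s & q), w0
3. ~<>(s & q), w0
4. ~(s & q), w0
5. ~q, w0
6. <>(s & q), w1
7. ~(s & q), w1
8. ~q, w1
9. s & q, w2
10. s, w2
11. q, w2
12. ~(s & q), w2
13. ~q, w2
Accessibility: w0Rw0, w0Rw1, w0Rw2, w1Rw1, w1Rw2, w2Rw2
Branch closes: q and ~q both at w2.
Every branch closes (one shown): valid in S4, hence also in S5 (every theorem of S4 is a theorem of S5).
T-tableau for the negation ~(<><>(s & q) -> <>(s & q)):
1. ~(<><>(s & q) -> <>(s & q)), w0
2. <><>(s & q), w0
3. ~<>(s & q), w0
4. ~(s & q), w0
5. ~q, w0
6. <>(s & q), w1
7. ~(s & q), w1
8. ~q, w1
9. s & q, w2
10. s, w2
11. q, w2
Accessibility: w0Rw0, w0Rw1, w1Rw1, w1Rw2, w2Rw2
Complete open branch: countermodel on a T-frame, so not valid in T, nor in K (the same frame is also a K-frame).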